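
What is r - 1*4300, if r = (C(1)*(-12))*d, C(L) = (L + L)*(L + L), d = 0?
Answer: -4300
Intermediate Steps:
C(L) = 4*L² (C(L) = (2*L)*(2*L) = 4*L²)
r = 0 (r = ((4*1²)*(-12))*0 = ((4*1)*(-12))*0 = (4*(-12))*0 = -48*0 = 0)
r - 1*4300 = 0 - 1*4300 = 0 - 4300 = -4300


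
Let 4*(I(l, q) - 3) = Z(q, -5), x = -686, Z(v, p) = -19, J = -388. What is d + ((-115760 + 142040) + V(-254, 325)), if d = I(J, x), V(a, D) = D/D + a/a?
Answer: 105121/4 ≈ 26280.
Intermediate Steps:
V(a, D) = 2 (V(a, D) = 1 + 1 = 2)
I(l, q) = -7/4 (I(l, q) = 3 + (¼)*(-19) = 3 - 19/4 = -7/4)
d = -7/4 ≈ -1.7500
d + ((-115760 + 142040) + V(-254, 325)) = -7/4 + ((-115760 + 142040) + 2) = -7/4 + (26280 + 2) = -7/4 + 26282 = 105121/4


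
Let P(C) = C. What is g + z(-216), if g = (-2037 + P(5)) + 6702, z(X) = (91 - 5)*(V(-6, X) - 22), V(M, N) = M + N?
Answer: -16314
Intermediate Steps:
z(X) = -2408 + 86*X (z(X) = (91 - 5)*((-6 + X) - 22) = 86*(-28 + X) = -2408 + 86*X)
g = 4670 (g = (-2037 + 5) + 6702 = -2032 + 6702 = 4670)
g + z(-216) = 4670 + (-2408 + 86*(-216)) = 4670 + (-2408 - 18576) = 4670 - 20984 = -16314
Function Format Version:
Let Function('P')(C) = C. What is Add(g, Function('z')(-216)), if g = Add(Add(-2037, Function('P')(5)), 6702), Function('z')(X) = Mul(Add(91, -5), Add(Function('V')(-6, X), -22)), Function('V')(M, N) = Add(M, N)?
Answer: -16314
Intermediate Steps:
Function('z')(X) = Add(-2408, Mul(86, X)) (Function('z')(X) = Mul(Add(91, -5), Add(Add(-6, X), -22)) = Mul(86, Add(-28, X)) = Add(-2408, Mul(86, X)))
g = 4670 (g = Add(Add(-2037, 5), 6702) = Add(-2032, 6702) = 4670)
Add(g, Function('z')(-216)) = Add(4670, Add(-2408, Mul(86, -216))) = Add(4670, Add(-2408, -18576)) = Add(4670, -20984) = -16314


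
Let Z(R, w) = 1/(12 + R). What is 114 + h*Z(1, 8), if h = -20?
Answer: 1462/13 ≈ 112.46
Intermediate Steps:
114 + h*Z(1, 8) = 114 - 20/(12 + 1) = 114 - 20/13 = 1462/13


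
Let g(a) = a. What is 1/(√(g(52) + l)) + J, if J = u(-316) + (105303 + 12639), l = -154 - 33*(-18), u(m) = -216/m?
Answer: 9317472/79 + √123/246 ≈ 1.1794e+5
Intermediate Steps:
l = 440 (l = -154 + 594 = 440)
J = 9317472/79 (J = -216/(-316) + (105303 + 12639) = -216*(-1/316) + 117942 = 54/79 + 117942 = 9317472/79 ≈ 1.1794e+5)
1/(√(g(52) + l)) + J = 1/(√(52 + 440)) + 9317472/79 = 1/(√492) + 9317472/79 = 1/(2*√123) + 9317472/79 = √123/246 + 9317472/79 = 9317472/79 + √123/246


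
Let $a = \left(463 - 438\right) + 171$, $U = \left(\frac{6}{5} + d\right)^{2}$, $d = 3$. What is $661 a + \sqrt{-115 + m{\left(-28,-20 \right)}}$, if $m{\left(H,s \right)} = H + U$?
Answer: $129556 + \frac{i \sqrt{3134}}{5} \approx 1.2956 \cdot 10^{5} + 11.196 i$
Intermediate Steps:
$U = \frac{441}{25}$ ($U = \left(\frac{6}{5} + 3\right)^{2} = \left(\frac{21}{5}\right)^{2} = \frac{441}{25} \approx 17.64$)
$m{\left(H,s \right)} = \frac{441}{25} + H$ ($m{\left(H,s \right)} = H + \frac{441}{25} = \frac{441}{25} + H$)
$a = 196$ ($a = 25 + 171 = 196$)
$661 a + \sqrt{-115 + m{\left(-28,-20 \right)}} = 661 \cdot 196 + \sqrt{-115 + \left(\frac{441}{25} - 28\right)} = 129556 + \sqrt{-115 - \frac{259}{25}} = 129556 + \sqrt{- \frac{3134}{25}} = 129556 + \frac{i \sqrt{3134}}{5}$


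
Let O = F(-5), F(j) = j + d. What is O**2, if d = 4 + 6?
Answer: 25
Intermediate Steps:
d = 10
F(j) = 10 + j (F(j) = j + 10 = 10 + j)
O = 5 (O = 10 - 5 = 5)
O**2 = 5**2 = 25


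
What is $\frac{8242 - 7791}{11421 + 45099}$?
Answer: $\frac{451}{56520} \approx 0.0079795$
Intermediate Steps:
$\frac{8242 - 7791}{11421 + 45099} = \frac{451}{56520}$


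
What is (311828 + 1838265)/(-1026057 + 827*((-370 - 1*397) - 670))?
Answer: -2150093/2214456 ≈ -0.97093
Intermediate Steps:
(311828 + 1838265)/(-1026057 + 827*((-370 - 1*397) - 670)) = 2150093/(-1026057 + 827*((-370 - 397) - 670)) = 2150093/(-1026057 + 827*(-767 - 670)) = 2150093/(-1026057 + 827*(-1437)) = 2150093/(-1026057 - 1188399) = 2150093/(-2214456) = 2150093*(-1/2214456) = -2150093/2214456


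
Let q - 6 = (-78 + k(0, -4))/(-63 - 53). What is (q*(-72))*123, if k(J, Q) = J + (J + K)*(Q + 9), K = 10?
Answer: -1602936/29 ≈ -55274.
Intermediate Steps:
k(J, Q) = J + (9 + Q)*(10 + J) (k(J, Q) = J + (J + 10)*(Q + 9) = J + (10 + J)*(9 + Q) = J + (9 + Q)*(10 + J))
q = 181/29 (q = 6 + (-78 + (90 + 10*0 + 10*(-4) + 0*(-4)))/(-63 - 53) = 6 + (-78 + (90 + 0 - 40 + 0))/(-116) = 6 + (-78 + 50)*(-1/116) = 6 - 28*(-1/116) = 6 + 7/29 = 181/29 ≈ 6.2414)
(q*(-72))*123 = ((181/29)*(-72))*123 = -13032/29*123 = -1602936/29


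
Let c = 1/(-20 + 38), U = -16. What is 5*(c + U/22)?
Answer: -665/198 ≈ -3.3586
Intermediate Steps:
c = 1/18 ≈ 0.055556
5*(c + U/22) = 5*(1/18 - 16/22) = 5*(1/18 - 16*1/22) = 5*(1/18 - 8/11) = 5*(-133/198) = -665/198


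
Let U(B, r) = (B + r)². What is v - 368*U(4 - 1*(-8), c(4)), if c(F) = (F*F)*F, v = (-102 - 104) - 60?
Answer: -2125834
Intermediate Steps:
v = -266 (v = -206 - 60 = -266)
c(F) = F³ (c(F) = F²*F = F³)
v - 368*U(4 - 1*(-8), c(4)) = -266 - 368*((4 - 1*(-8)) + 4³)² = -266 - 368*((4 + 8) + 64)² = -266 - 368*(12 + 64)² = -266 - 368*76² = -266 - 368*5776 = -266 - 2125568 = -2125834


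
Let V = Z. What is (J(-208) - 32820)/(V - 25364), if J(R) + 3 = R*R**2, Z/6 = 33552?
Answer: -9031735/175948 ≈ -51.332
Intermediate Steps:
Z = 201312 (Z = 6*33552 = 201312)
J(R) = -3 + R**3 (J(R) = -3 + R*R**2 = -3 + R**3)
V = 201312
(J(-208) - 32820)/(V - 25364) = ((-3 + (-208)**3) - 32820)/(201312 - 25364) = ((-3 - 8998912) - 32820)/175948 = (-8998915 - 32820)*(1/175948) = -9031735*1/175948 = -9031735/175948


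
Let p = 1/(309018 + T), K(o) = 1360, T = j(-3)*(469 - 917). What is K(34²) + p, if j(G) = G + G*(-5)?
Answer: 412953121/303642 ≈ 1360.0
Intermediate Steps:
j(G) = -4*G (j(G) = G - 5*G = -4*G)
T = -5376 (T = (-4*(-3))*(469 - 917) = 12*(-448) = -5376)
p = 1/303642 (p = 1/(309018 - 5376) = 1/303642 ≈ 3.2934e-6)
K(34²) + p = 1360 + 1/303642 = 412953121/303642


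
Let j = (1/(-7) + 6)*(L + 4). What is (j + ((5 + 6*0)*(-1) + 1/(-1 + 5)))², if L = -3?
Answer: 961/784 ≈ 1.2258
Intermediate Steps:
j = 41/7 (j = (1/(-7) + 6)*(-3 + 4) = (-⅐ + 6)*1 = (41/7)*1 = 41/7 ≈ 5.8571)
(j + ((5 + 6*0)*(-1) + 1/(-1 + 5)))² = (41/7 + ((5 + 6*0)*(-1) + 1/(-1 + 5)))² = (41/7 + ((5 + 0)*(-1) + 1/4))² = (41/7 + (5*(-1) + ¼))² = (41/7 + (-5 + ¼))² = (41/7 - 19/4)² = (31/28)² = 961/784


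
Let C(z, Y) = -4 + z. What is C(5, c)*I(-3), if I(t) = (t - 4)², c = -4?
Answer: 49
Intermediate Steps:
I(t) = (-4 + t)²
C(5, c)*I(-3) = (-4 + 5)*(-4 - 3)² = 1*(-7)² = 1*49 = 49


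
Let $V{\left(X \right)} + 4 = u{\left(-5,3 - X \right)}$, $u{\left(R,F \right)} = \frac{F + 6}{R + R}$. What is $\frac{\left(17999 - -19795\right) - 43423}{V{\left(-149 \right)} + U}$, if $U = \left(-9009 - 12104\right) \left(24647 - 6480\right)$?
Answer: $\frac{28145}{1917799454} \approx 1.4676 \cdot 10^{-5}$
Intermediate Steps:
$u{\left(R,F \right)} = \frac{6 + F}{2 R}$
$V{\left(X \right)} = - \frac{49}{10} + \frac{X}{10}$ ($V{\left(X \right)} = -4 + \frac{6 - \left(-3 + X\right)}{2 \left(-5\right)} = -4 + \frac{1}{2} \left(- \frac{1}{5}\right) \left(9 - X\right) = -4 + \left(- \frac{9}{10} + \frac{X}{10}\right) = - \frac{49}{10} + \frac{X}{10}$)
$U = -383559871$ ($U = \left(-21113\right) 18167 = -383559871$)
$\frac{\left(17999 - -19795\right) - 43423}{V{\left(-149 \right)} + U} = \frac{\left(17999 - -19795\right) - 43423}{\left(- \frac{49}{10} + \frac{1}{10} \left(-149\right)\right) - 383559871} = \frac{\left(17999 + 19795\right) - 43423}{\left(- \frac{49}{10} - \frac{149}{10}\right) - 383559871} = \frac{37794 - 43423}{- \frac{99}{5} - 383559871} = - \frac{5629}{- \frac{1917799454}{5}} = \left(-5629\right) \left(- \frac{5}{1917799454}\right) = \frac{28145}{1917799454}$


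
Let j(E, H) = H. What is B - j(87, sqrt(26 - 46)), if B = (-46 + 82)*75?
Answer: 2700 - 2*I*sqrt(5) ≈ 2700.0 - 4.4721*I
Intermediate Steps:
B = 2700 (B = 36*75 = 2700)
B - j(87, sqrt(26 - 46)) = 2700 - sqrt(26 - 46) = 2700 - sqrt(-20) = 2700 - 2*I*sqrt(5)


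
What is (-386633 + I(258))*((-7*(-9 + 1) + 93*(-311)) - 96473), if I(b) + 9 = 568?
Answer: 48390515160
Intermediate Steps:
I(b) = 559 (I(b) = -9 + 568 = 559)
(-386633 + I(258))*((-7*(-9 + 1) + 93*(-311)) - 96473) = (-386633 + 559)*((-7*(-9 + 1) + 93*(-311)) - 96473) = -386074*((-7*(-8) - 28923) - 96473) = -386074*((56 - 28923) - 96473) = -386074*(-28867 - 96473) = -386074*(-125340) = 48390515160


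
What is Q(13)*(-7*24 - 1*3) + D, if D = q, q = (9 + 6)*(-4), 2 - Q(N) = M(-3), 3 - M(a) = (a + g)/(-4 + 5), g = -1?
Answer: 795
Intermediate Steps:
M(a) = 4 - a (M(a) = 3 - (a - 1)/(-4 + 5) = 3 - (-1 + a)/1 = 3 - (-1 + a) = 3 + (1 - a) = 4 - a)
Q(N) = -5 (Q(N) = 2 - (4 - 1*(-3)) = 2 - (4 + 3) = 2 - 1*7 = 2 - 7 = -5)
q = -60 (q = 15*(-4) = -60)
D = -60
Q(13)*(-7*24 - 1*3) + D = -5*(-7*24 - 1*3) - 60 = -5*(-168 - 3) - 60 = -5*(-171) - 60 = 855 - 60 = 795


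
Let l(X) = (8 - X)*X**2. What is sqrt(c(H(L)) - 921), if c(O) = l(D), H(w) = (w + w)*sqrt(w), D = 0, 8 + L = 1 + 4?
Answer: I*sqrt(921) ≈ 30.348*I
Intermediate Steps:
L = -3 (L = -8 + (1 + 4) = -8 + 5 = -3)
H(w) = 2*w**(3/2) (H(w) = (2*w)*sqrt(w) = 2*w**(3/2))
l(X) = X**2*(8 - X)
c(O) = 0 (c(O) = 0**2*(8 - 1*0) = 0*(8 + 0) = 0*8 = 0)
sqrt(c(H(L)) - 921) = sqrt(0 - 921) = sqrt(-921) = I*sqrt(921)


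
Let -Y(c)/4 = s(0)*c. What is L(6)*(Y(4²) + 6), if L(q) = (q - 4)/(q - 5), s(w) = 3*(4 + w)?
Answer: -1524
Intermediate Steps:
s(w) = 12 + 3*w
Y(c) = -48*c (Y(c) = -4*(12 + 3*0)*c = -4*(12 + 0)*c = -48*c)
L(q) = (-4 + q)/(-5 + q)
L(6)*(Y(4²) + 6) = ((-4 + 6)/(-5 + 6))*(-48*4² + 6) = (2/1)*(-48*16 + 6) = (1*2)*(-768 + 6) = 2*(-762) = -1524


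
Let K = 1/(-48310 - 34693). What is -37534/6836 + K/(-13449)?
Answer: -20949739977731/3815538512046 ≈ -5.4906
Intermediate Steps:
K = -1/83003 (K = 1/(-83003) = -1/83003 ≈ -1.2048e-5)
-37534/6836 + K/(-13449) = -37534/6836 - 1/83003/(-13449) = -37534*1/6836 - 1/83003*(-1/13449) = -18767/3418 + 1/1116307347 = -20949739977731/3815538512046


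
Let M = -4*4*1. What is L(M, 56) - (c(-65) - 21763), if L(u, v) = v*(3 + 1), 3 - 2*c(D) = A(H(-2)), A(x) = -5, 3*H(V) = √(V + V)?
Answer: 21983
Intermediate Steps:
H(V) = √2*√V/3 (H(V) = √(V + V)/3 = √(2*V)/3 = (√2*√V)/3 = √2*√V/3)
M = -16 (M = -16*1 = -16)
c(D) = 4 (c(D) = 3/2 - ½*(-5) = 3/2 + 5/2 = 4)
L(u, v) = 4*v (L(u, v) = v*4 = 4*v)
L(M, 56) - (c(-65) - 21763) = 4*56 - (4 - 21763) = 224 - 1*(-21759) = 224 + 21759 = 21983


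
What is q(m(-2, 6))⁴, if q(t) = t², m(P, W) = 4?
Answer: 65536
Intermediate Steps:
q(m(-2, 6))⁴ = (4²)⁴ = 16⁴ = 65536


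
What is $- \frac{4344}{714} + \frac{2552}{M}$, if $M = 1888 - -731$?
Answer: $- \frac{1592468}{311661} \approx -5.1096$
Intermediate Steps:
$M = 2619$ ($M = 1888 + 731 = 2619$)
$- \frac{4344}{714} + \frac{2552}{M} = - \frac{4344}{714} + \frac{2552}{2619} = \left(-4344\right) \frac{1}{714} + 2552 \cdot \frac{1}{2619} = - \frac{724}{119} + \frac{2552}{2619} = - \frac{1592468}{311661}$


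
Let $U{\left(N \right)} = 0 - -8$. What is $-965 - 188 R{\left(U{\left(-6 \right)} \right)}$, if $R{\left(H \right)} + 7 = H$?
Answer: $-1153$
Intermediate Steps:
$U{\left(N \right)} = 8$ ($U{\left(N \right)} = 0 + 8 = 8$)
$R{\left(H \right)} = -7 + H$
$-965 - 188 R{\left(U{\left(-6 \right)} \right)} = -965 - 188 \left(-7 + 8\right) = -965 - 188 = -1153$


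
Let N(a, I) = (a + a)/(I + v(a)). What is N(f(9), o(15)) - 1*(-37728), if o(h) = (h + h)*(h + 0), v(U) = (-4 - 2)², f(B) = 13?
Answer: 9167917/243 ≈ 37728.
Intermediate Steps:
v(U) = 36 (v(U) = (-6)² = 36)
o(h) = 2*h² (o(h) = (2*h)*h = 2*h²)
N(a, I) = 2*a/(36 + I) (N(a, I) = (a + a)/(I + 36) = (2*a)/(36 + I) = 2*a/(36 + I))
N(f(9), o(15)) - 1*(-37728) = 2*13/(36 + 2*15²) - 1*(-37728) = 2*13/(36 + 2*225) + 37728 = 2*13/(36 + 450) + 37728 = 2*13/486 + 37728 = 2*13*(1/486) + 37728 = 13/243 + 37728 = 9167917/243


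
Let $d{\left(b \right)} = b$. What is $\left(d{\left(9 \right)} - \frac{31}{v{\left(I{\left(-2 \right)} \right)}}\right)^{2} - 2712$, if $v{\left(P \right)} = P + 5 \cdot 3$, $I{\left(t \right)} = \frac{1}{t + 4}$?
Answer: $-2663$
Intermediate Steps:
$I{\left(t \right)} = \frac{1}{4 + t}$
$v{\left(P \right)} = 15 + P$ ($v{\left(P \right)} = P + 15 = 15 + P$)
$\left(d{\left(9 \right)} - \frac{31}{v{\left(I{\left(-2 \right)} \right)}}\right)^{2} - 2712 = \left(9 - \frac{31}{15 + \frac{1}{4 - 2}}\right)^{2} - 2712 = \left(9 - \frac{31}{15 + \frac{1}{2}}\right)^{2} - 2712 = \left(9 - \frac{31}{\frac{31}{2}}\right)^{2} - 2712 = \left(9 - 2\right)^{2} - 2712 = 7^{2} - 2712 = 49 - 2712 = -2663$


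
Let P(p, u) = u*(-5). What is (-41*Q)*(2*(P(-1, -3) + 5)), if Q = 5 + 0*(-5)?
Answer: -8200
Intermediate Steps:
Q = 5 (Q = 5 + 0 = 5)
P(p, u) = -5*u
(-41*Q)*(2*(P(-1, -3) + 5)) = (-41*5)*(2*(-5*(-3) + 5)) = -410*(15 + 5) = -410*20 = -205*40 = -8200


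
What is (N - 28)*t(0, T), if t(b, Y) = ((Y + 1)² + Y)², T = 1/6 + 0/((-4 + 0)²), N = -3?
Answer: -93775/1296 ≈ -72.357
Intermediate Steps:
T = ⅙ (T = 1*(⅙) + 0/((-4)²) = ⅙ + 0/16 = ⅙ + 0*(1/16) = ⅙ + 0 = ⅙ ≈ 0.16667)
t(b, Y) = (Y + (1 + Y)²)² (t(b, Y) = ((1 + Y)² + Y)² = (Y + (1 + Y)²)²)
(N - 28)*t(0, T) = (-3 - 28)*(⅙ + (1 + ⅙)²)² = -31*(⅙ + (7/6)²)² = -31*(⅙ + 49/36)² = -31*(55/36)² = -31*3025/1296 = -93775/1296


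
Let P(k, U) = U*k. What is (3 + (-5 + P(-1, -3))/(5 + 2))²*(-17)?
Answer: -6137/49 ≈ -125.24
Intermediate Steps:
(3 + (-5 + P(-1, -3))/(5 + 2))²*(-17) = (3 + (-5 - 3*(-1))/(5 + 2))²*(-17) = (3 + (-5 + 3)/7)²*(-17) = (3 - 2*⅐)²*(-17) = (3 - 2/7)²*(-17) = (19/7)²*(-17) = (361/49)*(-17) = -6137/49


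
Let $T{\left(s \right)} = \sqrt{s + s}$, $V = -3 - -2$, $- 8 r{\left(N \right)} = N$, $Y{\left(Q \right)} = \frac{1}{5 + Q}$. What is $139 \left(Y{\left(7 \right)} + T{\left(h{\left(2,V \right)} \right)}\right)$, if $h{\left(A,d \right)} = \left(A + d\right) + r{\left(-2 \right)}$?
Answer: $\frac{139}{12} + \frac{139 \sqrt{10}}{2} \approx 231.36$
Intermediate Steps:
$r{\left(N \right)} = - \frac{N}{8}$
$V = -1$ ($V = -3 + 2 = -1$)
$h{\left(A,d \right)} = \frac{1}{4} + A + d$ ($h{\left(A,d \right)} = \left(A + d\right) - - \frac{1}{4} = \left(A + d\right) + \frac{1}{4} = \frac{1}{4} + A + d$)
$T{\left(s \right)} = \sqrt{2} \sqrt{s}$ ($T{\left(s \right)} = \sqrt{2 s} = \sqrt{2} \sqrt{s}$)
$139 \left(Y{\left(7 \right)} + T{\left(h{\left(2,V \right)} \right)}\right) = 139 \left(\frac{1}{5 + 7} + \sqrt{2} \sqrt{\frac{1}{4} + 2 - 1}\right) = 139 \left(\frac{1}{12} + \sqrt{2} \sqrt{\frac{5}{4}}\right) = 139 \left(\frac{1}{12} + \sqrt{2} \frac{\sqrt{5}}{2}\right) = 139 \left(\frac{1}{12} + \frac{\sqrt{10}}{2}\right) = \frac{139}{12} + \frac{139 \sqrt{10}}{2}$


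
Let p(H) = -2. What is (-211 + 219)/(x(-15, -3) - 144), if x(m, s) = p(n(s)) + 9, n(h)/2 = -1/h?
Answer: -8/137 ≈ -0.058394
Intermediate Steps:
n(h) = -2/h (n(h) = 2*(-1/h) = -2/h)
x(m, s) = 7 (x(m, s) = -2 + 9 = 7)
(-211 + 219)/(x(-15, -3) - 144) = (-211 + 219)/(7 - 144) = 8/(-137) = 8*(-1/137) = -8/137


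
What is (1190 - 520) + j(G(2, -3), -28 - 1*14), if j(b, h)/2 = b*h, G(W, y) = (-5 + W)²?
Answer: -86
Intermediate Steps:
j(b, h) = 2*b*h (j(b, h) = 2*(b*h) = 2*b*h)
(1190 - 520) + j(G(2, -3), -28 - 1*14) = (1190 - 520) + 2*(-5 + 2)²*(-28 - 1*14) = 670 + 2*(-3)²*(-28 - 14) = 670 + 2*9*(-42) = 670 - 756 = -86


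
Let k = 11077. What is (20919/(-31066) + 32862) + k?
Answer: 1364988055/31066 ≈ 43938.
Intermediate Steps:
(20919/(-31066) + 32862) + k = (20919/(-31066) + 32862) + 11077 = (20919*(-1/31066) + 32862) + 11077 = (-20919/31066 + 32862) + 11077 = 1020869973/31066 + 11077 = 1364988055/31066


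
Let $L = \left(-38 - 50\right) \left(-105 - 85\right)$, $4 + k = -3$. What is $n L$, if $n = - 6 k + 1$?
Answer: $718960$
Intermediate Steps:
$k = -7$ ($k = -4 - 3 = -7$)
$L = 16720$ ($L = \left(-88\right) \left(-190\right) = 16720$)
$n = 43$ ($n = \left(-6\right) \left(-7\right) + 1 = 42 + 1 = 43$)
$n L = 43 \cdot 16720 = 718960$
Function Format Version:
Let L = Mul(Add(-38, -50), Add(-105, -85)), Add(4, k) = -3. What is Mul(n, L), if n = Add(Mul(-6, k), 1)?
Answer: 718960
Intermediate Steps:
k = -7 (k = Add(-4, -3) = -7)
L = 16720 (L = Mul(-88, -190) = 16720)
n = 43 (n = Add(Mul(-6, -7), 1) = Add(42, 1) = 43)
Mul(n, L) = Mul(43, 16720) = 718960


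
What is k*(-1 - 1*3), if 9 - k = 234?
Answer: 900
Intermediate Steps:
k = -225 (k = 9 - 1*234 = 9 - 234 = -225)
k*(-1 - 1*3) = -225*(-1 - 1*3) = -225*(-1 - 3) = -225*(-4) = 900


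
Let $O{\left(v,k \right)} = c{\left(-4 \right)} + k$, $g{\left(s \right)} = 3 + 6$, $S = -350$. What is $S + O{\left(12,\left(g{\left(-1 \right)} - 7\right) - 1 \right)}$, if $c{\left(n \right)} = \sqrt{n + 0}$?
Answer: $-349 + 2 i \approx -349.0 + 2.0 i$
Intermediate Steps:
$g{\left(s \right)} = 9$
$c{\left(n \right)} = \sqrt{n}$
$O{\left(v,k \right)} = k + 2 i$ ($O{\left(v,k \right)} = \sqrt{-4} + k = 2 i + k = k + 2 i$)
$S + O{\left(12,\left(g{\left(-1 \right)} - 7\right) - 1 \right)} = -350 + \left(\left(\left(9 - 7\right) - 1\right) + 2 i\right) = -350 + \left(\left(2 - 1\right) + 2 i\right) = -350 + \left(1 + 2 i\right) = -349 + 2 i$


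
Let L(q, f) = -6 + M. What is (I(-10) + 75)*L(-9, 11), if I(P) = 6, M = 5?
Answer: -81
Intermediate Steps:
L(q, f) = -1 (L(q, f) = -6 + 5 = -1)
(I(-10) + 75)*L(-9, 11) = (6 + 75)*(-1) = 81*(-1) = -81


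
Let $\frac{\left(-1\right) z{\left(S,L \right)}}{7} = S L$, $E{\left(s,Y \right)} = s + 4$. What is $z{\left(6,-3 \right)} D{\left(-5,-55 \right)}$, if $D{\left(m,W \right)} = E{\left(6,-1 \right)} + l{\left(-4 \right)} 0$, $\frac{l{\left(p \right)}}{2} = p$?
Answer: $1260$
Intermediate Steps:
$l{\left(p \right)} = 2 p$
$E{\left(s,Y \right)} = 4 + s$
$D{\left(m,W \right)} = 10$ ($D{\left(m,W \right)} = \left(4 + 6\right) + 2 \left(-4\right) 0 = 10 - 0 = 10 + 0 = 10$)
$z{\left(S,L \right)} = - 7 L S$ ($z{\left(S,L \right)} = - 7 S L = - 7 L S$)
$z{\left(6,-3 \right)} D{\left(-5,-55 \right)} = \left(-7\right) \left(-3\right) 6 \cdot 10 = 126 \cdot 10 = 1260$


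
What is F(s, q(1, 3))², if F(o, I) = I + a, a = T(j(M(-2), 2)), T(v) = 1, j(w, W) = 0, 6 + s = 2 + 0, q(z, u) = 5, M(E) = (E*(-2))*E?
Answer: 36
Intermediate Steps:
M(E) = -2*E² (M(E) = (-2*E)*E = -2*E²)
s = -4 (s = -6 + (2 + 0) = -6 + 2 = -4)
a = 1
F(o, I) = 1 + I (F(o, I) = I + 1 = 1 + I)
F(s, q(1, 3))² = (1 + 5)² = 6² = 36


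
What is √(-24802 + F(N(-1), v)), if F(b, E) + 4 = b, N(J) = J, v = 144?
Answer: I*√24807 ≈ 157.5*I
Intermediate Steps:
F(b, E) = -4 + b
√(-24802 + F(N(-1), v)) = √(-24802 + (-4 - 1)) = √(-24802 - 5) = √(-24807) = I*√24807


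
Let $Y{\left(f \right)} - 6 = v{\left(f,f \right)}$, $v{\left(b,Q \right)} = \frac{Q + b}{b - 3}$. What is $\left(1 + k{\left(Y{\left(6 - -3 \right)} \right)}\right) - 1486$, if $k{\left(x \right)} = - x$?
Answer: $-1494$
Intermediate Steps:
$v{\left(b,Q \right)} = \frac{Q + b}{-3 + b}$
$Y{\left(f \right)} = 6 + \frac{2 f}{-3 + f}$ ($Y{\left(f \right)} = 6 + \frac{f + f}{-3 + f} = 6 + \frac{2 f}{-3 + f}$)
$\left(1 + k{\left(Y{\left(6 - -3 \right)} \right)}\right) - 1486 = \left(1 - \frac{2 \left(-9 + 4 \left(6 - -3\right)\right)}{-3 + \left(6 - -3\right)}\right) - 1486 = \left(1 - \frac{2 \left(-9 + 4 \left(6 + 3\right)\right)}{-3 + \left(6 + 3\right)}\right) - 1486 = \left(1 - \frac{2 \left(-9 + 4 \cdot 9\right)}{-3 + 9}\right) - 1486 = \left(1 - \frac{2 \left(-9 + 36\right)}{6}\right) - 1486 = \left(1 - 2 \cdot \frac{1}{6} \cdot 27\right) - 1486 = \left(1 - 9\right) - 1486 = -8 - 1486 = -1494$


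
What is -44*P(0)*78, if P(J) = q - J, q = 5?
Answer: -17160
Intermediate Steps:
P(J) = 5 - J
-44*P(0)*78 = -44*(5 - 1*0)*78 = -44*(5 + 0)*78 = -44*5*78 = -220*78 = -17160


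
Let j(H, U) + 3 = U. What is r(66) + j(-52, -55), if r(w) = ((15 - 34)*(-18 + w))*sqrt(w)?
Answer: -58 - 912*sqrt(66) ≈ -7467.1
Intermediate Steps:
j(H, U) = -3 + U
r(w) = sqrt(w)*(342 - 19*w) (r(w) = (-19*(-18 + w))*sqrt(w) = (342 - 19*w)*sqrt(w) = sqrt(w)*(342 - 19*w))
r(66) + j(-52, -55) = 19*sqrt(66)*(18 - 1*66) + (-3 - 55) = 19*sqrt(66)*(18 - 66) - 58 = 19*sqrt(66)*(-48) - 58 = -912*sqrt(66) - 58 = -58 - 912*sqrt(66)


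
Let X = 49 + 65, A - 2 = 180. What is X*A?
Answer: 20748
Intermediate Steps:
A = 182 (A = 2 + 180 = 182)
X = 114
X*A = 114*182 = 20748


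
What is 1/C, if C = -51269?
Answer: -1/51269 ≈ -1.9505e-5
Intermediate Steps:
1/C = 1/(-51269) = -1/51269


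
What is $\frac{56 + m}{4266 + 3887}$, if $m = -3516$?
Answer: $- \frac{3460}{8153} \approx -0.42438$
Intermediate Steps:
$\frac{56 + m}{4266 + 3887} = \frac{56 - 3516}{4266 + 3887} = - \frac{3460}{8153}$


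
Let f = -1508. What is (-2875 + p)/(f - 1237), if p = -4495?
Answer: 1474/549 ≈ 2.6849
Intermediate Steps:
(-2875 + p)/(f - 1237) = (-2875 - 4495)/(-1508 - 1237) = -7370/(-2745) = -7370*(-1/2745) = 1474/549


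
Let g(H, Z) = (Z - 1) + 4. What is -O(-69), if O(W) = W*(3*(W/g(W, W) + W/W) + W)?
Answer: -95427/22 ≈ -4337.6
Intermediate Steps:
g(H, Z) = 3 + Z (g(H, Z) = (-1 + Z) + 4 = 3 + Z)
O(W) = W*(3 + W + 3*W/(3 + W)) (O(W) = W*(3*(W/(3 + W) + W/W) + W) = W*(3*(W/(3 + W) + 1) + W) = W*(3*(1 + W/(3 + W)) + W) = W*((3 + 3*W/(3 + W)) + W) = W*(3 + W + 3*W/(3 + W)))
-O(-69) = -(-69)*((3 - 69)² + 3*(-69))/(3 - 69) = -(-69)*((-66)² - 207)/(-66) = -(-69)*(-1)*(4356 - 207)/66 = -(-69)*(-1)*4149/66 = -1*95427/22 = -95427/22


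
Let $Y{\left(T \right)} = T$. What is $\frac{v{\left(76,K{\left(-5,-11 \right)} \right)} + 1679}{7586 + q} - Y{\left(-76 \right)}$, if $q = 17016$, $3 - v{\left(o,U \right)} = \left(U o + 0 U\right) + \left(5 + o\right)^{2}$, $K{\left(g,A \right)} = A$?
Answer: $\frac{1865709}{24602} \approx 75.836$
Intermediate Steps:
$v{\left(o,U \right)} = 3 - \left(5 + o\right)^{2} - U o$ ($v{\left(o,U \right)} = 3 - \left(\left(U o + 0 U\right) + \left(5 + o\right)^{2}\right) = 3 - \left(\left(U o + 0\right) + \left(5 + o\right)^{2}\right) = 3 - \left(U o + \left(5 + o\right)^{2}\right) = 3 - \left(\left(5 + o\right)^{2} + U o\right) = 3 - \left(5 + o\right)^{2} - U o$)
$\frac{v{\left(76,K{\left(-5,-11 \right)} \right)} + 1679}{7586 + q} - Y{\left(-76 \right)} = \frac{\left(3 - \left(5 + 76\right)^{2} - \left(-11\right) 76\right) + 1679}{7586 + 17016} - -76 = \frac{\left(3 - 81^{2} + 836\right) + 1679}{24602} + 76 = \left(\left(3 - 6561 + 836\right) + 1679\right) \frac{1}{24602} + 76 = \left(-5722 + 1679\right) \frac{1}{24602} + 76 = \left(-4043\right) \frac{1}{24602} + 76 = - \frac{4043}{24602} + 76 = \frac{1865709}{24602}$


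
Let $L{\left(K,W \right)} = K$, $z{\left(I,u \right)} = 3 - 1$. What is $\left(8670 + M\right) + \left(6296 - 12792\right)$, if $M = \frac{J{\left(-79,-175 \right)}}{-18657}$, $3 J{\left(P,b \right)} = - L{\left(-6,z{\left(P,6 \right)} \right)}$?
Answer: $\frac{40560316}{18657} \approx 2174.0$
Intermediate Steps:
$z{\left(I,u \right)} = 2$
$J{\left(P,b \right)} = 2$ ($J{\left(P,b \right)} = \frac{\left(-1\right) \left(-6\right)}{3} = \frac{1}{3} \cdot 6 = 2$)
$M = - \frac{2}{18657}$ ($M = \frac{2}{-18657} = 2 \left(- \frac{1}{18657}\right) = - \frac{2}{18657} \approx -0.0001072$)
$\left(8670 + M\right) + \left(6296 - 12792\right) = \left(8670 - \frac{2}{18657}\right) + \left(6296 - 12792\right) = \frac{161756188}{18657} - 6496 = \frac{40560316}{18657}$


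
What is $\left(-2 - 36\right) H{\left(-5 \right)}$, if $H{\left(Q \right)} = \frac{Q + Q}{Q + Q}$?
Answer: $-38$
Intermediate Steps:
$H{\left(Q \right)} = 1$ ($H{\left(Q \right)} = \frac{2 Q}{2 Q} = 2 Q \frac{1}{2 Q} = 1$)
$\left(-2 - 36\right) H{\left(-5 \right)} = \left(-2 - 36\right) 1 = \left(-38\right) 1 = -38$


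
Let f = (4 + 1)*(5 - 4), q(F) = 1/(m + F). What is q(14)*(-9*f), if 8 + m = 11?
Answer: -45/17 ≈ -2.6471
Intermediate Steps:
m = 3 (m = -8 + 11 = 3)
q(F) = 1/(3 + F)
f = 5 (f = 5*1 = 5)
q(14)*(-9*f) = (-9*5)/(3 + 14) = -45/17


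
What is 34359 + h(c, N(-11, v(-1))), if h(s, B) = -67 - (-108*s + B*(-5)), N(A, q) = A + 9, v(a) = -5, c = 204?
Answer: 56314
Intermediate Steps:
N(A, q) = 9 + A
h(s, B) = -67 + 5*B + 108*s (h(s, B) = -67 - (-108*s - 5*B) = -67 + (5*B + 108*s) = -67 + 5*B + 108*s)
34359 + h(c, N(-11, v(-1))) = 34359 + (-67 + 5*(9 - 11) + 108*204) = 34359 + (-67 + 5*(-2) + 22032) = 34359 + (-67 - 10 + 22032) = 34359 + 21955 = 56314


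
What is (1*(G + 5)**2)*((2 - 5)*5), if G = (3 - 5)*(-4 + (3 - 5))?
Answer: -4335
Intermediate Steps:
G = 12 (G = -2*(-4 - 2) = -2*(-6) = 12)
(1*(G + 5)**2)*((2 - 5)*5) = (1*(12 + 5)**2)*((2 - 5)*5) = (1*17**2)*(-3*5) = (1*289)*(-15) = 289*(-15) = -4335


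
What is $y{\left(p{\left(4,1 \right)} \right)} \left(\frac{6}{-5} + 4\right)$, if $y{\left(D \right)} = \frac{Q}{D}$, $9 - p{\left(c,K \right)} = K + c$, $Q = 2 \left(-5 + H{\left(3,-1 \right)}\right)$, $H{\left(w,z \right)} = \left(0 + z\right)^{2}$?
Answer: $- \frac{28}{5} \approx -5.6$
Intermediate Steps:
$H{\left(w,z \right)} = z^{2}$
$Q = -8$ ($Q = 2 \left(-5 + \left(-1\right)^{2}\right) = 2 \left(-5 + 1\right) = 2 \left(-4\right) = -8$)
$p{\left(c,K \right)} = 9 - K - c$ ($p{\left(c,K \right)} = 9 - \left(K + c\right) = 9 - K - c$)
$y{\left(D \right)} = - \frac{8}{D}$
$y{\left(p{\left(4,1 \right)} \right)} \left(\frac{6}{-5} + 4\right) = - \frac{8}{9 - 1 - 4} \left(\frac{6}{-5} + 4\right) = - \frac{8}{9 - 1 - 4} \left(6 \left(- \frac{1}{5}\right) + 4\right) = - \frac{8}{4} \left(- \frac{6}{5} + 4\right) = \left(-8\right) \frac{1}{4} \cdot \frac{14}{5} = \left(-2\right) \frac{14}{5} = - \frac{28}{5}$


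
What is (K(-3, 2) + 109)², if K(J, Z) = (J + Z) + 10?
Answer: 13924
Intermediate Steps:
K(J, Z) = 10 + J + Z
(K(-3, 2) + 109)² = ((10 - 3 + 2) + 109)² = (9 + 109)² = 118² = 13924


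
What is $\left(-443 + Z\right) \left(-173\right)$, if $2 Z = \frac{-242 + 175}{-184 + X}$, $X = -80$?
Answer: $\frac{40453801}{528} \approx 76617.0$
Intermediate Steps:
$Z = \frac{67}{528}$ ($Z = \frac{\left(-242 + 175\right) \frac{1}{-184 - 80}}{2} = \frac{\left(-67\right) \frac{1}{-264}}{2} = \frac{\left(-67\right) \left(- \frac{1}{264}\right)}{2} = \frac{1}{2} \cdot \frac{67}{264} = \frac{67}{528} \approx 0.12689$)
$\left(-443 + Z\right) \left(-173\right) = \left(-443 + \frac{67}{528}\right) \left(-173\right) = \left(- \frac{233837}{528}\right) \left(-173\right) = \frac{40453801}{528}$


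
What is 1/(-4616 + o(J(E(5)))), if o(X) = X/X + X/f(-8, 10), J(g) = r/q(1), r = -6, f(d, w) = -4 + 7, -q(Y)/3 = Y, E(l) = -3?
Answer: -3/13843 ≈ -0.00021672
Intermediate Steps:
q(Y) = -3*Y
f(d, w) = 3
J(g) = 2 (J(g) = -6/((-3*1)) = -6/(-3) = -6*(-1/3) = 2)
o(X) = 1 + X/3 (o(X) = X/X + X/3 = 1 + X*(1/3) = 1 + X/3)
1/(-4616 + o(J(E(5)))) = 1/(-4616 + (1 + (1/3)*2)) = 1/(-4616 + (1 + 2/3)) = 1/(-4616 + 5/3) = 1/(-13843/3) = -3/13843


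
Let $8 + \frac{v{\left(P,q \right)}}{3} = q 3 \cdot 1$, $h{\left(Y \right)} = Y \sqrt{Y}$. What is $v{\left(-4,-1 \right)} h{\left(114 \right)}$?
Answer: $- 3762 \sqrt{114} \approx -40167.0$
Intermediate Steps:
$h{\left(Y \right)} = Y^{\frac{3}{2}}$
$v{\left(P,q \right)} = -24 + 9 q$ ($v{\left(P,q \right)} = -24 + 3 q 3 \cdot 1 = -24 + 3 \cdot 3 q 1 = -24 + 3 \cdot 3 q = -24 + 9 q$)
$v{\left(-4,-1 \right)} h{\left(114 \right)} = \left(-24 + 9 \left(-1\right)\right) 114^{\frac{3}{2}} = \left(-24 - 9\right) 114 \sqrt{114} = - 33 \cdot 114 \sqrt{114} = - 3762 \sqrt{114}$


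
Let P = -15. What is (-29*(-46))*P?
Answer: -20010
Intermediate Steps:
(-29*(-46))*P = -29*(-46)*(-15) = 1334*(-15) = -20010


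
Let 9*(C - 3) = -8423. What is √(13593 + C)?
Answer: √113941/3 ≈ 112.52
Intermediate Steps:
C = -8396/9 (C = 3 + (⅑)*(-8423) = 3 - 8423/9 = -8396/9 ≈ -932.89)
√(13593 + C) = √(13593 - 8396/9) = √(113941/9) = √113941/3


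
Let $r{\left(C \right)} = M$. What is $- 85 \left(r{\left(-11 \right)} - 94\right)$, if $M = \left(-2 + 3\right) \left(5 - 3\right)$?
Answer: $7820$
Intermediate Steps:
$M = 2$ ($M = 1 \cdot 2 = 2$)
$r{\left(C \right)} = 2$
$- 85 \left(r{\left(-11 \right)} - 94\right) = - 85 \left(2 - 94\right) = \left(-85\right) \left(-92\right) = 7820$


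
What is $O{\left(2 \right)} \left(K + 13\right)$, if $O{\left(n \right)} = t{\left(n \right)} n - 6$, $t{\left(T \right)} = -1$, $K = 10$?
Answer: $-184$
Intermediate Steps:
$O{\left(n \right)} = -6 - n$ ($O{\left(n \right)} = - n - 6 = -6 - n$)
$O{\left(2 \right)} \left(K + 13\right) = \left(-6 - 2\right) \left(10 + 13\right) = \left(-6 - 2\right) 23 = \left(-8\right) 23 = -184$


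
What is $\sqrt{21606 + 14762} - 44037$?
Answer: $-44037 + 4 \sqrt{2273} \approx -43846.0$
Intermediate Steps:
$\sqrt{21606 + 14762} - 44037 = \sqrt{36368} - 44037 = 4 \sqrt{2273} - 44037 = -44037 + 4 \sqrt{2273}$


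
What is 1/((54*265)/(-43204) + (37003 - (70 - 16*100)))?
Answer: 21602/832382711 ≈ 2.5952e-5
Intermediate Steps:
1/((54*265)/(-43204) + (37003 - (70 - 16*100))) = 1/(14310*(-1/43204) + (37003 - (70 - 1600))) = 1/(-7155/21602 + (37003 - 1*(-1530))) = 1/(-7155/21602 + (37003 + 1530)) = 1/(-7155/21602 + 38533) = 1/(832382711/21602) = 21602/832382711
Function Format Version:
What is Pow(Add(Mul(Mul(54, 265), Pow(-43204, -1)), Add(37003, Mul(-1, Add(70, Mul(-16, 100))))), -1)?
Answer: Rational(21602, 832382711) ≈ 2.5952e-5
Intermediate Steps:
Pow(Add(Mul(Mul(54, 265), Pow(-43204, -1)), Add(37003, Mul(-1, Add(70, Mul(-16, 100))))), -1) = Pow(Add(Mul(14310, Rational(-1, 43204)), Add(37003, Mul(-1, Add(70, -1600)))), -1) = Pow(Add(Rational(-7155, 21602), Add(37003, Mul(-1, -1530))), -1) = Pow(Add(Rational(-7155, 21602), Add(37003, 1530)), -1) = Pow(Add(Rational(-7155, 21602), 38533), -1) = Pow(Rational(832382711, 21602), -1) = Rational(21602, 832382711)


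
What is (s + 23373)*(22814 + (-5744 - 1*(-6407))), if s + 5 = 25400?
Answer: 1144926336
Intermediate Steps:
s = 25395 (s = -5 + 25400 = 25395)
(s + 23373)*(22814 + (-5744 - 1*(-6407))) = (25395 + 23373)*(22814 + (-5744 - 1*(-6407))) = 48768*(22814 + (-5744 + 6407)) = 48768*(22814 + 663) = 48768*23477 = 1144926336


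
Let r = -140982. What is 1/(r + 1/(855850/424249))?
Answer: -855850/120659020451 ≈ -7.0931e-6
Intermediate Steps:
1/(r + 1/(855850/424249)) = 1/(-140982 + 1/(855850/424249)) = 1/(-140982 + 424249/855850) = 1/(-120659020451/855850) = -855850/120659020451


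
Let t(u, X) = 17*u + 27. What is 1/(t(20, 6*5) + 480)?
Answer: 1/847 ≈ 0.0011806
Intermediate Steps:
t(u, X) = 27 + 17*u
1/(t(20, 6*5) + 480) = 1/((27 + 17*20) + 480) = 1/((27 + 340) + 480) = 1/(367 + 480) = 1/847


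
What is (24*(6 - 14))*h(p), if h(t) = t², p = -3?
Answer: -1728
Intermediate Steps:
(24*(6 - 14))*h(p) = (24*(6 - 14))*(-3)² = (24*(-8))*9 = -192*9 = -1728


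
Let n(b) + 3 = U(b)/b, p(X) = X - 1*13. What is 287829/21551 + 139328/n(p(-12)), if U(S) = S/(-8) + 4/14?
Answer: -4202456962061/94630441 ≈ -44409.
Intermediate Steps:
p(X) = -13 + X (p(X) = X - 13 = -13 + X)
U(S) = 2/7 - S/8 (U(S) = S*(-1/8) + 4*(1/14) = -S/8 + 2/7 = 2/7 - S/8)
n(b) = -3 + (2/7 - b/8)/b
287829/21551 + 139328/n(p(-12)) = 287829/21551 + 139328/(((16 - 175*(-13 - 12))/(56*(-13 - 12)))) = 287829*(1/21551) + 139328/(((1/56)*(16 - 175*(-25))/(-25))) = 287829/21551 + 139328/(((1/56)*(-1/25)*(16 + 4375))) = 287829/21551 + 139328/(((1/56)*(-1/25)*4391)) = 287829/21551 + 139328/(-4391/1400) = 287829/21551 + 139328*(-1400/4391) = 287829/21551 - 195059200/4391 = -4202456962061/94630441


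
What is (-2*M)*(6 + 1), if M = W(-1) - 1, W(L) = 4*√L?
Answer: 14 - 56*I ≈ 14.0 - 56.0*I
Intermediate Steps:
M = -1 + 4*I (M = 4*√(-1) - 1 = 4*I - 1 = -1 + 4*I ≈ -1.0 + 4.0*I)
(-2*M)*(6 + 1) = (-2*(-1 + 4*I))*(6 + 1) = (2 - 8*I)*7 = 14 - 56*I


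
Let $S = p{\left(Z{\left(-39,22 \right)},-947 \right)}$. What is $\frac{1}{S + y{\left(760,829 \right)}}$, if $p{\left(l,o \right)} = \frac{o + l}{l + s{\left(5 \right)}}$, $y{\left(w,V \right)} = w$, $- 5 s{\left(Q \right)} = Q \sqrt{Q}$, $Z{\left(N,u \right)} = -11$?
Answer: $\frac{49349}{41968562} + \frac{479 \sqrt{5}}{41968562} \approx 0.0012014$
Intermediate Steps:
$s{\left(Q \right)} = - \frac{Q^{\frac{3}{2}}}{5}$ ($s{\left(Q \right)} = - \frac{Q \sqrt{Q}}{5} = - \frac{Q^{\frac{3}{2}}}{5}$)
$p{\left(l,o \right)} = \frac{l + o}{l - \sqrt{5}}$ ($p{\left(l,o \right)} = \frac{o + l}{l - \frac{5^{\frac{3}{2}}}{5}} = \frac{l + o}{l - \frac{5 \sqrt{5}}{5}} = \frac{l + o}{l - \sqrt{5}}$)
$S = - \frac{958}{-11 - \sqrt{5}}$ ($S = \frac{-11 - 947}{-11 - \sqrt{5}} = \frac{1}{-11 - \sqrt{5}} \left(-958\right) = - \frac{958}{-11 - \sqrt{5}} \approx 72.378$)
$\frac{1}{S + y{\left(760,829 \right)}} = \frac{1}{\left(\frac{5269}{58} - \frac{479 \sqrt{5}}{58}\right) + 760} = \frac{1}{\frac{49349}{58} - \frac{479 \sqrt{5}}{58}}$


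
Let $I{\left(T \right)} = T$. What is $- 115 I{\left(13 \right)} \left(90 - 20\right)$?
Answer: $-104650$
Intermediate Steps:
$- 115 I{\left(13 \right)} \left(90 - 20\right) = \left(-115\right) 13 \left(90 - 20\right) = \left(-1495\right) 70 = -104650$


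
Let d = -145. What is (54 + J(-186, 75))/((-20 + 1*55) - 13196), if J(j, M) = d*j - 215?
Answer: -26809/13161 ≈ -2.0370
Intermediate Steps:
J(j, M) = -215 - 145*j (J(j, M) = -145*j - 215 = -215 - 145*j)
(54 + J(-186, 75))/((-20 + 1*55) - 13196) = (54 + (-215 - 145*(-186)))/((-20 + 1*55) - 13196) = (54 + (-215 + 26970))/((-20 + 55) - 13196) = (54 + 26755)/(35 - 13196) = 26809/(-13161) = 26809*(-1/13161) = -26809/13161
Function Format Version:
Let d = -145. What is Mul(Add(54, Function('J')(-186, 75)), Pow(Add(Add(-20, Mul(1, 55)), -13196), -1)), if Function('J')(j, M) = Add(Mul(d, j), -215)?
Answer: Rational(-26809, 13161) ≈ -2.0370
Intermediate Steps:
Function('J')(j, M) = Add(-215, Mul(-145, j)) (Function('J')(j, M) = Add(Mul(-145, j), -215) = Add(-215, Mul(-145, j)))
Mul(Add(54, Function('J')(-186, 75)), Pow(Add(Add(-20, Mul(1, 55)), -13196), -1)) = Mul(Add(54, Add(-215, Mul(-145, -186))), Pow(Add(Add(-20, Mul(1, 55)), -13196), -1)) = Mul(Add(54, Add(-215, 26970)), Pow(Add(Add(-20, 55), -13196), -1)) = Mul(Add(54, 26755), Pow(Add(35, -13196), -1)) = Mul(26809, Pow(-13161, -1)) = Mul(26809, Rational(-1, 13161)) = Rational(-26809, 13161)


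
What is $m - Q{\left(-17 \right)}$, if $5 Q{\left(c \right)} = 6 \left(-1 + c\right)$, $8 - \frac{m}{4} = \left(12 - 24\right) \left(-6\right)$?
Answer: $- \frac{1172}{5} \approx -234.4$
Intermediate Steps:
$m = -256$ ($m = 32 - 4 \left(12 - 24\right) \left(-6\right) = 32 - 4 \left(\left(-12\right) \left(-6\right)\right) = 32 - 288 = -256$)
$Q{\left(c \right)} = - \frac{6}{5} + \frac{6 c}{5}$ ($Q{\left(c \right)} = \frac{6 \left(-1 + c\right)}{5} = \frac{-6 + 6 c}{5} = - \frac{6}{5} + \frac{6 c}{5}$)
$m - Q{\left(-17 \right)} = -256 - \left(- \frac{6}{5} + \frac{6}{5} \left(-17\right)\right) = -256 - \left(- \frac{6}{5} - \frac{102}{5}\right) = -256 - - \frac{108}{5} = -256 + \frac{108}{5} = - \frac{1172}{5}$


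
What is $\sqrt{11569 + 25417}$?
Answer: $\sqrt{36986} \approx 192.32$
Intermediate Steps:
$\sqrt{11569 + 25417} = \sqrt{36986}$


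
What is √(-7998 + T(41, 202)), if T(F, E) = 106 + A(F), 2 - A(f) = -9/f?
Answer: I*√13262721/41 ≈ 88.824*I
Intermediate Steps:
A(f) = 2 + 9/f (A(f) = 2 - (-9)/f = 2 + 9/f)
T(F, E) = 108 + 9/F (T(F, E) = 106 + (2 + 9/F) = 108 + 9/F)
√(-7998 + T(41, 202)) = √(-7998 + (108 + 9/41)) = √(-7998 + 4437/41) = √(-323481/41) = I*√13262721/41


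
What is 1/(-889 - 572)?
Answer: -1/1461 ≈ -0.00068446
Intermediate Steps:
1/(-889 - 572) = 1/(-1461) = -1/1461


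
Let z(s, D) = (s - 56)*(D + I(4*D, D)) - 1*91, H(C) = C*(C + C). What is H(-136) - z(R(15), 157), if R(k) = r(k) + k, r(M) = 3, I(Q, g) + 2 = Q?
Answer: 66837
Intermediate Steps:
I(Q, g) = -2 + Q
R(k) = 3 + k
H(C) = 2*C**2 (H(C) = C*(2*C) = 2*C**2)
z(s, D) = -91 + (-56 + s)*(-2 + 5*D) (z(s, D) = (s - 56)*(D + (-2 + 4*D)) - 1*91 = (-56 + s)*(-2 + 5*D) - 91 = -91 + (-56 + s)*(-2 + 5*D))
H(-136) - z(R(15), 157) = 2*(-136)**2 - (21 - 280*157 - 2*(3 + 15) + 5*157*(3 + 15)) = 2*18496 - (21 - 43960 - 2*18 + 5*157*18) = 36992 - (21 - 43960 - 36 + 14130) = 36992 - 1*(-29845) = 36992 + 29845 = 66837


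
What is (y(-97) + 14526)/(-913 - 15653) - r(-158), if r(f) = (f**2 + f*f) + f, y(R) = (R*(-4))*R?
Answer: -412233355/8283 ≈ -49769.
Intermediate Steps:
y(R) = -4*R**2 (y(R) = (-4*R)*R = -4*R**2)
r(f) = f + 2*f**2 (r(f) = (f**2 + f**2) + f = 2*f**2 + f = f + 2*f**2)
(y(-97) + 14526)/(-913 - 15653) - r(-158) = (-4*(-97)**2 + 14526)/(-913 - 15653) - (-158)*(1 + 2*(-158)) = (-4*9409 + 14526)/(-16566) - (-158)*(1 - 316) = (-37636 + 14526)*(-1/16566) - (-158)*(-315) = -23110*(-1/16566) - 1*49770 = 11555/8283 - 49770 = -412233355/8283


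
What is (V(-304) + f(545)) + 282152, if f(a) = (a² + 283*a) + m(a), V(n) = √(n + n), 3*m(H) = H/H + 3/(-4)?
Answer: 8800945/12 + 4*I*√38 ≈ 7.3341e+5 + 24.658*I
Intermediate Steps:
m(H) = 1/12 (m(H) = (H/H + 3/(-4))/3 = (1 + 3*(-¼))/3 = (1 - ¾)/3 = (⅓)*(¼) = 1/12)
V(n) = √2*√n (V(n) = √(2*n) = √2*√n)
f(a) = 1/12 + a² + 283*a (f(a) = (a² + 283*a) + 1/12 = 1/12 + a² + 283*a)
(V(-304) + f(545)) + 282152 = (√2*√(-304) + (1/12 + 545² + 283*545)) + 282152 = (√2*(4*I*√19) + (1/12 + 297025 + 154235)) + 282152 = (4*I*√38 + 5415121/12) + 282152 = (5415121/12 + 4*I*√38) + 282152 = 8800945/12 + 4*I*√38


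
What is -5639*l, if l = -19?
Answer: 107141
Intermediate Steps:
-5639*l = -5639*(-19) = 107141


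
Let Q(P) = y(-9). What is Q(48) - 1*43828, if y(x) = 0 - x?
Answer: -43819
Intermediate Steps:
y(x) = -x
Q(P) = 9 (Q(P) = -1*(-9) = 9)
Q(48) - 1*43828 = 9 - 1*43828 = 9 - 43828 = -43819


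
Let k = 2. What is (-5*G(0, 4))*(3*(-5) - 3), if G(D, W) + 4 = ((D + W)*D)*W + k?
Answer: -180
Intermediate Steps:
G(D, W) = -2 + D*W*(D + W) (G(D, W) = -4 + (((D + W)*D)*W + 2) = -4 + ((D*(D + W))*W + 2) = -4 + (D*W*(D + W) + 2) = -4 + (2 + D*W*(D + W)) = -2 + D*W*(D + W))
(-5*G(0, 4))*(3*(-5) - 3) = (-5*(-2 + 0*4**2 + 4*0**2))*(3*(-5) - 3) = (-5*(-2 + 0*16 + 4*0))*(-15 - 3) = -5*(-2 + 0 + 0)*(-18) = -5*(-2)*(-18) = 10*(-18) = -180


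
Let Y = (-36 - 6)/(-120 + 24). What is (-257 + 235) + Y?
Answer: -345/16 ≈ -21.563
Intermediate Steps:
Y = 7/16 (Y = -42/(-96) = -42*(-1/96) = 7/16 ≈ 0.43750)
(-257 + 235) + Y = (-257 + 235) + 7/16 = -22 + 7/16 = -345/16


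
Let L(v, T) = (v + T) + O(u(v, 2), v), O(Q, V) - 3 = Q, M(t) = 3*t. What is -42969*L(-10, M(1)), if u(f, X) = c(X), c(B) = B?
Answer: 85938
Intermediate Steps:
u(f, X) = X
O(Q, V) = 3 + Q
L(v, T) = 5 + T + v (L(v, T) = (v + T) + (3 + 2) = (T + v) + 5 = 5 + T + v)
-42969*L(-10, M(1)) = -42969*(5 + 3*1 - 10) = -42969*(5 + 3 - 10) = -42969*(-2) = 85938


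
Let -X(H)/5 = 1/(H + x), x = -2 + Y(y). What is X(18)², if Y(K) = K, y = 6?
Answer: 25/484 ≈ 0.051653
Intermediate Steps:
x = 4 (x = -2 + 6 = 4)
X(H) = -5/(4 + H) (X(H) = -5/(H + 4) = -5/(4 + H))
X(18)² = (-5/(4 + 18))² = (-5/22)² = 25/484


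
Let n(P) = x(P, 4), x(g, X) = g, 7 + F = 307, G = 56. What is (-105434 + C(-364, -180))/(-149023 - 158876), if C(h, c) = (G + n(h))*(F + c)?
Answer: 142394/307899 ≈ 0.46247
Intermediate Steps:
F = 300 (F = -7 + 307 = 300)
n(P) = P
C(h, c) = (56 + h)*(300 + c)
(-105434 + C(-364, -180))/(-149023 - 158876) = (-105434 + (16800 + 56*(-180) + 300*(-364) - 180*(-364)))/(-149023 - 158876) = (-105434 + (16800 - 10080 - 109200 + 65520))/(-307899) = (-105434 - 36960)*(-1/307899) = -142394*(-1/307899) = 142394/307899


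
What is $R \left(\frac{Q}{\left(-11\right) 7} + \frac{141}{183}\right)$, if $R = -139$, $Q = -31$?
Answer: $- \frac{765890}{4697} \approx -163.06$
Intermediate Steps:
$R \left(\frac{Q}{\left(-11\right) 7} + \frac{141}{183}\right) = - 139 \left(- \frac{31}{\left(-11\right) 7} + \frac{141}{183}\right) = - 139 \left(- \frac{31}{-77} + 141 \cdot \frac{1}{183}\right) = - 139 \left(\left(-31\right) \left(- \frac{1}{77}\right) + \frac{47}{61}\right) = - 139 \left(\frac{31}{77} + \frac{47}{61}\right) = \left(-139\right) \frac{5510}{4697} = - \frac{765890}{4697}$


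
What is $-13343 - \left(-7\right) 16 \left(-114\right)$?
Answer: $-26111$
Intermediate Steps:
$-13343 - \left(-7\right) 16 \left(-114\right) = -13343 - \left(-112\right) \left(-114\right) = -13343 - 12768 = -26111$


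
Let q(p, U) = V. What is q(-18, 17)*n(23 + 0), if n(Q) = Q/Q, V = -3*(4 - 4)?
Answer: 0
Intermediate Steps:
V = 0 (V = -3*0 = 0)
q(p, U) = 0
n(Q) = 1
q(-18, 17)*n(23 + 0) = 0*1 = 0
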